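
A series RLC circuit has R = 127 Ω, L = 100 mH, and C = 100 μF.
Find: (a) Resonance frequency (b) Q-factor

Step 1 — Resonance condition Im(Z)=0 gives ω₀ = 1/√(LC).
Step 2 — ω₀ = 1/√(0.1·0.0001) = 316.2 rad/s.
Step 3 — f₀ = ω₀/(2π) = 50.33 Hz.
Step 4 — Series Q: Q = ω₀L/R = 316.2·0.1/127 = 0.249.

(a) f₀ = 50.33 Hz  (b) Q = 0.249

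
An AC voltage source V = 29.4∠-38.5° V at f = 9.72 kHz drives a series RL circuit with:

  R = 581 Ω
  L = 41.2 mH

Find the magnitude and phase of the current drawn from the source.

Step 1 — Angular frequency: ω = 2π·f = 2π·9720 = 6.107e+04 rad/s.
Step 2 — Component impedances:
  R: Z = R = 581 Ω
  L: Z = jωL = j·6.107e+04·0.0412 = 0 + j2516 Ω
Step 3 — Series combination: Z_total = R + L = 581 + j2516 Ω = 2582∠77.0° Ω.
Step 4 — Source phasor: V = 29.4∠-38.5° V = 23.01 - j18.3 V.
Step 5 — Ohm's law: I = V / Z_total = (23.01 - j18.3) / (581 + j2516) = -0.004901 - j0.01028 A.
Step 6 — Convert to polar: |I| = 0.01138 A, ∠I = -115.5°.

I = 0.01138∠-115.5° A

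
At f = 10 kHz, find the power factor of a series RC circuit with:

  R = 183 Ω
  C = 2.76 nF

Step 1 — Angular frequency: ω = 2π·f = 2π·1e+04 = 6.283e+04 rad/s.
Step 2 — Component impedances:
  R: Z = R = 183 Ω
  C: Z = 1/(jωC) = -j/(ω·C) = 0 - j5766 Ω
Step 3 — Series combination: Z_total = R + C = 183 - j5766 Ω = 5769∠-88.2° Ω.
Step 4 — Power factor: PF = cos(φ) = Re(Z)/|Z| = 183/5769 = 0.03172.
Step 5 — Type: Im(Z) = -5766 ⇒ leading (phase φ = -88.2°).

PF = 0.03172 (leading, φ = -88.2°)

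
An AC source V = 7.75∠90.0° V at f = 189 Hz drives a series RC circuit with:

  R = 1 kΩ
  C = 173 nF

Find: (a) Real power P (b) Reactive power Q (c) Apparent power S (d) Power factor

Step 1 — Angular frequency: ω = 2π·f = 2π·189 = 1188 rad/s.
Step 2 — Component impedances:
  R: Z = R = 1000 Ω
  C: Z = 1/(jωC) = -j/(ω·C) = 0 - j4868 Ω
Step 3 — Series combination: Z_total = R + C = 1000 - j4868 Ω = 4969∠-78.4° Ω.
Step 4 — Source phasor: V = 7.75∠90.0° V = 0 + j7.75 V.
Step 5 — Current: I = V / Z = -0.001528 + j0.0003139 A = 0.00156∠168.4° A.
Step 6 — Complex power: S = V·I* = 0.002432 - j0.01184 VA.
Step 7 — Real power: P = Re(S) = 0.002432 W.
Step 8 — Reactive power: Q = Im(S) = -0.01184 VAR.
Step 9 — Apparent power: |S| = 0.01209 VA.
Step 10 — Power factor: PF = P/|S| = 0.2012 (leading).

(a) P = 0.002432 W  (b) Q = -0.01184 VAR  (c) S = 0.01209 VA  (d) PF = 0.2012 (leading)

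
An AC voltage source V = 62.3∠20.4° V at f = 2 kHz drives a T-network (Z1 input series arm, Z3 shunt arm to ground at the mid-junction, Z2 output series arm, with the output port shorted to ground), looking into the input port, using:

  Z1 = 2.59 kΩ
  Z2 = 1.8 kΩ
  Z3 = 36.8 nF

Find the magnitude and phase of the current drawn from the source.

Step 1 — Angular frequency: ω = 2π·f = 2π·2000 = 1.257e+04 rad/s.
Step 2 — Component impedances:
  Z1: Z = R = 2590 Ω
  Z2: Z = R = 1800 Ω
  Z3: Z = 1/(jωC) = -j/(ω·C) = 0 - j2162 Ω
Step 3 — With the output port shorted to ground, the output series arm Z2 runs from the junction to ground; the shunt arm Z3 also runs from the junction to ground. They appear in parallel: Z3 || Z2 = 1063 - j885.1 Ω.
Step 4 — Series with input arm Z1: Z_in = Z1 + (Z3 || Z2) = 3653 - j885.1 Ω = 3759∠-13.6° Ω.
Step 5 — Source phasor: V = 62.3∠20.4° V = 58.39 + j21.72 V.
Step 6 — Ohm's law: I = V / Z_total = (58.39 + j21.72) / (3653 - j885.1) = 0.01374 + j0.009272 A.
Step 7 — Convert to polar: |I| = 0.01657 A, ∠I = 34.0°.

I = 0.01657∠34.0° A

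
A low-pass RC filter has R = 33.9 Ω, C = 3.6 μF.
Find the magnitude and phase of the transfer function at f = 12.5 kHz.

Step 1 — Angular frequency: ω = 2π·1.25e+04 = 7.854e+04 rad/s.
Step 2 — Transfer function: H(jω) = 1/(1 + jωRC).
Step 3 — Denominator: 1 + jωRC = 1 + j·7.854e+04·33.9·3.6e-06 = 1 + j9.585.
Step 4 — H = 0.01077 - j0.1032.
Step 5 — Magnitude: |H| = 0.1038 (-19.7 dB); phase: φ = -84.0°.

|H| = 0.1038 (-19.7 dB), φ = -84.0°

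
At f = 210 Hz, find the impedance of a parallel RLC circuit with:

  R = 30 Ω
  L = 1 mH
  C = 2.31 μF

Step 1 — Angular frequency: ω = 2π·f = 2π·210 = 1319 rad/s.
Step 2 — Component impedances:
  R: Z = R = 30 Ω
  L: Z = jωL = j·1319·0.001 = 0 + j1.319 Ω
  C: Z = 1/(jωC) = -j/(ω·C) = 0 - j328.1 Ω
Step 3 — Parallel combination: 1/Z_total = 1/R + 1/L + 1/C; Z_total = 0.05839 + j1.322 Ω = 1.324∠87.5° Ω.

Z = 0.05839 + j1.322 Ω = 1.324∠87.5° Ω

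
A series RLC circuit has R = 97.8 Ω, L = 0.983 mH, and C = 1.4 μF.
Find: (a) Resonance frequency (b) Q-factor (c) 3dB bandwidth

Step 1 — Resonance: ω₀ = 1/√(LC) = 1/√(0.000983·1.4e-06) = 2.696e+04 rad/s.
Step 2 — f₀ = ω₀/(2π) = 4290 Hz.
Step 3 — Series Q: Q = ω₀L/R = 2.696e+04·0.000983/97.8 = 0.2709.
Step 4 — Bandwidth: Δω = ω₀/Q = 9.949e+04 rad/s; BW = Δω/(2π) = 1.583e+04 Hz.

(a) f₀ = 4290 Hz  (b) Q = 0.2709  (c) BW = 1.583e+04 Hz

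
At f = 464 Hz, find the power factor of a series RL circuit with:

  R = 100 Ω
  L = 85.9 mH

Step 1 — Angular frequency: ω = 2π·f = 2π·464 = 2915 rad/s.
Step 2 — Component impedances:
  R: Z = R = 100 Ω
  L: Z = jωL = j·2915·0.0859 = 0 + j250.4 Ω
Step 3 — Series combination: Z_total = R + L = 100 + j250.4 Ω = 269.7∠68.2° Ω.
Step 4 — Power factor: PF = cos(φ) = Re(Z)/|Z| = 100/269.7 = 0.3708.
Step 5 — Type: Im(Z) = 250.4 ⇒ lagging (phase φ = 68.2°).

PF = 0.3708 (lagging, φ = 68.2°)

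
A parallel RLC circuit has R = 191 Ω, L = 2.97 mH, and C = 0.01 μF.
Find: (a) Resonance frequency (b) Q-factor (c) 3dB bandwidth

Step 1 — Resonance: ω₀ = 1/√(LC) = 1/√(0.00297·1e-08) = 1.835e+05 rad/s.
Step 2 — f₀ = ω₀/(2π) = 2.92e+04 Hz.
Step 3 — Parallel Q: Q = R/(ω₀L) = 191/(1.835e+05·0.00297) = 0.3505.
Step 4 — Bandwidth: Δω = ω₀/Q = 5.236e+05 rad/s; BW = Δω/(2π) = 8.333e+04 Hz.

(a) f₀ = 2.92e+04 Hz  (b) Q = 0.3505  (c) BW = 8.333e+04 Hz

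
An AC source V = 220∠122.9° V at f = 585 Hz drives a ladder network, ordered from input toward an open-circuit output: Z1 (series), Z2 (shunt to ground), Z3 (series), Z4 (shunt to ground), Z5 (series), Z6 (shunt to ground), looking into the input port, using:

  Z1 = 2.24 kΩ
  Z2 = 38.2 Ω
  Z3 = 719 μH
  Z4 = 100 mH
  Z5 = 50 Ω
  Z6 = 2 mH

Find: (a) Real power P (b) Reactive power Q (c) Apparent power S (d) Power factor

Step 1 — Angular frequency: ω = 2π·f = 2π·585 = 3676 rad/s.
Step 2 — Component impedances:
  Z1: Z = R = 2240 Ω
  Z2: Z = R = 38.2 Ω
  Z3: Z = jωL = j·3676·0.000719 = 0 + j2.643 Ω
  Z4: Z = jωL = j·3676·0.1 = 0 + j367.6 Ω
  Z5: Z = R = 50 Ω
  Z6: Z = jωL = j·3676·0.002 = 0 + j7.351 Ω
Step 3 — Ladder network (open output): work backward from the far end, alternating series and parallel combinations. Z_in = 2262 + j3.118 Ω = 2262∠0.1° Ω.
Step 4 — Source phasor: V = 220∠122.9° V = -119.5 + j184.7 V.
Step 5 — Current: I = V / Z = -0.05272 + j0.08174 A = 0.09727∠122.8° A.
Step 6 — Complex power: S = V·I* = 21.4 + j0.0295 VA.
Step 7 — Real power: P = Re(S) = 21.4 W.
Step 8 — Reactive power: Q = Im(S) = 0.0295 VAR.
Step 9 — Apparent power: |S| = 21.4 VA.
Step 10 — Power factor: PF = P/|S| = 1 (lagging).

(a) P = 21.4 W  (b) Q = 0.0295 VAR  (c) S = 21.4 VA  (d) PF = 1 (lagging)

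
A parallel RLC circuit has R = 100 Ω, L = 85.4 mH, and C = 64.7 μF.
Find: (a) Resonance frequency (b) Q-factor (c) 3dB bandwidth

Step 1 — Resonance: ω₀ = 1/√(LC) = 1/√(0.0854·6.47e-05) = 425.4 rad/s.
Step 2 — f₀ = ω₀/(2π) = 67.71 Hz.
Step 3 — Parallel Q: Q = R/(ω₀L) = 100/(425.4·0.0854) = 2.752.
Step 4 — Bandwidth: Δω = ω₀/Q = 154.6 rad/s; BW = Δω/(2π) = 24.6 Hz.

(a) f₀ = 67.71 Hz  (b) Q = 2.752  (c) BW = 24.6 Hz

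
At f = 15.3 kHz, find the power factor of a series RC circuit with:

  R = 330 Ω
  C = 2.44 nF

Step 1 — Angular frequency: ω = 2π·f = 2π·1.53e+04 = 9.613e+04 rad/s.
Step 2 — Component impedances:
  R: Z = R = 330 Ω
  C: Z = 1/(jωC) = -j/(ω·C) = 0 - j4263 Ω
Step 3 — Series combination: Z_total = R + C = 330 - j4263 Ω = 4276∠-85.6° Ω.
Step 4 — Power factor: PF = cos(φ) = Re(Z)/|Z| = 330/4275.98 = 0.07718.
Step 5 — Type: Im(Z) = -4263 ⇒ leading (phase φ = -85.6°).

PF = 0.07718 (leading, φ = -85.6°)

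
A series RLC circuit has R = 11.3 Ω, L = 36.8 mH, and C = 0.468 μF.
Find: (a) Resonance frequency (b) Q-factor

Step 1 — Resonance condition Im(Z)=0 gives ω₀ = 1/√(LC).
Step 2 — ω₀ = 1/√(0.0368·4.68e-07) = 7620 rad/s.
Step 3 — f₀ = ω₀/(2π) = 1213 Hz.
Step 4 — Series Q: Q = ω₀L/R = 7620·0.0368/11.3 = 24.82.

(a) f₀ = 1213 Hz  (b) Q = 24.82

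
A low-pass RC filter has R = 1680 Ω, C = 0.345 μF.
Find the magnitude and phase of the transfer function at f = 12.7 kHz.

Step 1 — Angular frequency: ω = 2π·1.27e+04 = 7.98e+04 rad/s.
Step 2 — Transfer function: H(jω) = 1/(1 + jωRC).
Step 3 — Denominator: 1 + jωRC = 1 + j·7.98e+04·1680·3.45e-07 = 1 + j46.25.
Step 4 — H = 0.0004673 - j0.02161.
Step 5 — Magnitude: |H| = 0.02162 (-33.3 dB); phase: φ = -88.8°.

|H| = 0.02162 (-33.3 dB), φ = -88.8°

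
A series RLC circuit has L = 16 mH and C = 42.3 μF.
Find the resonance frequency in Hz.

Step 1 — Resonance condition Im(Z)=0 gives ω₀ = 1/√(LC).
Step 2 — ω₀ = 1/√(0.016·4.23e-05) = 1216 rad/s.
Step 3 — f₀ = ω₀/(2π) = 193.5 Hz.

f₀ = 193.5 Hz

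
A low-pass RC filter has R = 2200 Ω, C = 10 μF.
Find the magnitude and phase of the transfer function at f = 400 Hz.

Step 1 — Angular frequency: ω = 2π·400 = 2513 rad/s.
Step 2 — Transfer function: H(jω) = 1/(1 + jωRC).
Step 3 — Denominator: 1 + jωRC = 1 + j·2513·2200·1e-05 = 1 + j55.29.
Step 4 — H = 0.000327 - j0.01808.
Step 5 — Magnitude: |H| = 0.01808 (-34.9 dB); phase: φ = -89.0°.

|H| = 0.01808 (-34.9 dB), φ = -89.0°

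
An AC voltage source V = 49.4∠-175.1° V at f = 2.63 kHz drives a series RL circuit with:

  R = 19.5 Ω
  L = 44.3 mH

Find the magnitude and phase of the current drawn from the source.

Step 1 — Angular frequency: ω = 2π·f = 2π·2630 = 1.652e+04 rad/s.
Step 2 — Component impedances:
  R: Z = R = 19.5 Ω
  L: Z = jωL = j·1.652e+04·0.0443 = 0 + j732 Ω
Step 3 — Series combination: Z_total = R + L = 19.5 + j732 Ω = 732.3∠88.5° Ω.
Step 4 — Source phasor: V = 49.4∠-175.1° V = -49.22 - j4.22 V.
Step 5 — Ohm's law: I = V / Z_total = (-49.22 - j4.22) / (19.5 + j732) = -0.00755 + j0.06703 A.
Step 6 — Convert to polar: |I| = 0.06746 A, ∠I = 96.4°.

I = 0.06746∠96.4° A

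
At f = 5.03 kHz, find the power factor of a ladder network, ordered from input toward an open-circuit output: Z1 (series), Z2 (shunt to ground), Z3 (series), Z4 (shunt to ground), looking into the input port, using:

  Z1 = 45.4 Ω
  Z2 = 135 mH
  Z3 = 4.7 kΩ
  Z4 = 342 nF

Step 1 — Angular frequency: ω = 2π·f = 2π·5030 = 3.16e+04 rad/s.
Step 2 — Component impedances:
  Z1: Z = R = 45.4 Ω
  Z2: Z = jωL = j·3.16e+04·0.135 = 0 + j4267 Ω
  Z3: Z = R = 4700 Ω
  Z4: Z = 1/(jωC) = -j/(ω·C) = 0 - j92.52 Ω
Step 3 — Ladder network (open output): work backward from the far end, alternating series and parallel combinations. Z_in = 2211 + j2344 Ω = 3222∠46.7° Ω.
Step 4 — Power factor: PF = cos(φ) = Re(Z)/|Z| = 2211/3222 = 0.6862.
Step 5 — Type: Im(Z) = 2344 ⇒ lagging (phase φ = 46.7°).

PF = 0.6862 (lagging, φ = 46.7°)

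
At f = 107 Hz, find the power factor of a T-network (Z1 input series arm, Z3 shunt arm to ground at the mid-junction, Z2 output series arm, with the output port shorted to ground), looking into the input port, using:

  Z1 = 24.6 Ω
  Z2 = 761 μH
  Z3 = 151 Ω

Step 1 — Angular frequency: ω = 2π·f = 2π·107 = 672.3 rad/s.
Step 2 — Component impedances:
  Z1: Z = R = 24.6 Ω
  Z2: Z = jωL = j·672.3·0.000761 = 0 + j0.5116 Ω
  Z3: Z = R = 151 Ω
Step 3 — With the output port shorted to ground, the output series arm Z2 runs from the junction to ground; the shunt arm Z3 also runs from the junction to ground. They appear in parallel: Z3 || Z2 = 0.001733 + j0.5116 Ω.
Step 4 — Series with input arm Z1: Z_in = Z1 + (Z3 || Z2) = 24.6 + j0.5116 Ω = 24.61∠1.2° Ω.
Step 5 — Power factor: PF = cos(φ) = Re(Z)/|Z| = 24.602/24.607 = 0.9998.
Step 6 — Type: Im(Z) = 0.5116 ⇒ lagging (phase φ = 1.2°).

PF = 0.9998 (lagging, φ = 1.2°)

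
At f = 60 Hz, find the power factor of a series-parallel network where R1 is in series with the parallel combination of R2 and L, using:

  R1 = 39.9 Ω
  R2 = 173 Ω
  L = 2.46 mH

Step 1 — Angular frequency: ω = 2π·f = 2π·60 = 377 rad/s.
Step 2 — Component impedances:
  R1: Z = R = 39.9 Ω
  R2: Z = R = 173 Ω
  L: Z = jωL = j·377·0.00246 = 0 + j0.9274 Ω
Step 3 — Parallel branch: R2 || L = 1/(1/R2 + 1/L) = 0.004971 + j0.9274 Ω.
Step 4 — Series with R1: Z_total = R1 + (R2 || L) = 39.9 + j0.9274 Ω = 39.92∠1.3° Ω.
Step 5 — Power factor: PF = cos(φ) = Re(Z)/|Z| = 39.905/39.916 = 0.9997.
Step 6 — Type: Im(Z) = 0.9274 ⇒ lagging (phase φ = 1.3°).

PF = 0.9997 (lagging, φ = 1.3°)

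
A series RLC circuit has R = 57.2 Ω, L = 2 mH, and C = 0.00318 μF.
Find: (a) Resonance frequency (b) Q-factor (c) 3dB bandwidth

Step 1 — Resonance condition Im(Z)=0 gives ω₀ = 1/√(LC).
Step 2 — ω₀ = 1/√(0.002·3.18e-09) = 3.965e+05 rad/s.
Step 3 — f₀ = ω₀/(2π) = 6.311e+04 Hz.
Step 4 — Series Q: Q = ω₀L/R = 3.965e+05·0.002/57.2 = 13.86.
Step 5 — 3dB bandwidth: Δω = ω₀/Q = 2.86e+04 rad/s; BW = Δω/(2π) = 4552 Hz.

(a) f₀ = 6.311e+04 Hz  (b) Q = 13.86  (c) BW = 4552 Hz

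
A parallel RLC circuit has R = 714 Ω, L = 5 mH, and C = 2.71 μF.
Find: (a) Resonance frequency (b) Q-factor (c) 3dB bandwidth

Step 1 — Resonance: ω₀ = 1/√(LC) = 1/√(0.005·2.71e-06) = 8591 rad/s.
Step 2 — f₀ = ω₀/(2π) = 1367 Hz.
Step 3 — Parallel Q: Q = R/(ω₀L) = 714/(8591·0.005) = 16.62.
Step 4 — Bandwidth: Δω = ω₀/Q = 516.8 rad/s; BW = Δω/(2π) = 82.25 Hz.

(a) f₀ = 1367 Hz  (b) Q = 16.62  (c) BW = 82.25 Hz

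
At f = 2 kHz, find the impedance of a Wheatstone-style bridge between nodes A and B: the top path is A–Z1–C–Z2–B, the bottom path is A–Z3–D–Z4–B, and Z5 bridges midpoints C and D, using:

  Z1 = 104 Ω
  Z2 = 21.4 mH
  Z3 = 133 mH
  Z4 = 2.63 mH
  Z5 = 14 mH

Step 1 — Angular frequency: ω = 2π·f = 2π·2000 = 1.257e+04 rad/s.
Step 2 — Component impedances:
  Z1: Z = R = 104 Ω
  Z2: Z = jωL = j·1.257e+04·0.0214 = 0 + j268.9 Ω
  Z3: Z = jωL = j·1.257e+04·0.133 = 0 + j1671 Ω
  Z4: Z = jωL = j·1.257e+04·0.00263 = 0 + j33.05 Ω
  Z5: Z = jωL = j·1.257e+04·0.014 = 0 + j175.9 Ω
Step 3 — Bridge requires nodal analysis (the Z5 bridge couples midpoints C and D, so the two paths cannot be reduced to a simple series/parallel combination). Setting node B to ground and injecting 1 A at node A, the 3-node admittance system at A, C, D solves to V_A = Z_AB = 92.45 + j117.5 Ω = 149.5∠51.8° Ω.

Z = 92.45 + j117.5 Ω = 149.5∠51.8° Ω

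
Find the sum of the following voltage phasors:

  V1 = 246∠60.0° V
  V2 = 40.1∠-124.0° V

Step 1 — Convert each phasor to rectangular form:
  V1 = 246·(cos(60.0°) + j·sin(60.0°)) = 123 + j213 V
  V2 = 40.1·(cos(-124.0°) + j·sin(-124.0°)) = -22.42 - j33.24 V
Step 2 — Sum components: V_total = 100.6 + j179.8 V.
Step 3 — Convert to polar: |V_total| = 206 V, ∠V_total = 60.8°.

V_total = 206∠60.8° V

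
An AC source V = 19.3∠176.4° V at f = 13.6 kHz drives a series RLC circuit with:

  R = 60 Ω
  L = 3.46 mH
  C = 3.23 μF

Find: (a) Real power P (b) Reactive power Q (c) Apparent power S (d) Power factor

Step 1 — Angular frequency: ω = 2π·f = 2π·1.36e+04 = 8.545e+04 rad/s.
Step 2 — Component impedances:
  R: Z = R = 60 Ω
  L: Z = jωL = j·8.545e+04·0.00346 = 0 + j295.7 Ω
  C: Z = 1/(jωC) = -j/(ω·C) = 0 - j3.623 Ω
Step 3 — Series combination: Z_total = R + L + C = 60 + j292 Ω = 298.1∠78.4° Ω.
Step 4 — Source phasor: V = 19.3∠176.4° V = -19.26 + j1.212 V.
Step 5 — Current: I = V / Z = -0.009021 + j0.0641 A = 0.06474∠98.0° A.
Step 6 — Complex power: S = V·I* = 0.2514 + j1.224 VA.
Step 7 — Real power: P = Re(S) = 0.2514 W.
Step 8 — Reactive power: Q = Im(S) = 1.224 VAR.
Step 9 — Apparent power: |S| = 1.249 VA.
Step 10 — Power factor: PF = P/|S| = 0.2012 (lagging).

(a) P = 0.2514 W  (b) Q = 1.224 VAR  (c) S = 1.249 VA  (d) PF = 0.2012 (lagging)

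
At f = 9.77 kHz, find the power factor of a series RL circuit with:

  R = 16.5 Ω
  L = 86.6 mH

Step 1 — Angular frequency: ω = 2π·f = 2π·9770 = 6.139e+04 rad/s.
Step 2 — Component impedances:
  R: Z = R = 16.5 Ω
  L: Z = jωL = j·6.139e+04·0.0866 = 0 + j5316 Ω
Step 3 — Series combination: Z_total = R + L = 16.5 + j5316 Ω = 5316∠89.8° Ω.
Step 4 — Power factor: PF = cos(φ) = Re(Z)/|Z| = 16.5/5316 = 0.003104.
Step 5 — Type: Im(Z) = 5316 ⇒ lagging (phase φ = 89.8°).

PF = 0.003104 (lagging, φ = 89.8°)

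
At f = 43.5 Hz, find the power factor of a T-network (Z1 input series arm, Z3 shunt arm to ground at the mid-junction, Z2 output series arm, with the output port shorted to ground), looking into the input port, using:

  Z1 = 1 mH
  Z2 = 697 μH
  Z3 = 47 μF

Step 1 — Angular frequency: ω = 2π·f = 2π·43.5 = 273.3 rad/s.
Step 2 — Component impedances:
  Z1: Z = jωL = j·273.3·0.001 = 0 + j0.2733 Ω
  Z2: Z = jωL = j·273.3·0.000697 = 0 + j0.1905 Ω
  Z3: Z = 1/(jωC) = -j/(ω·C) = 0 - j77.85 Ω
Step 3 — With the output port shorted to ground, the output series arm Z2 runs from the junction to ground; the shunt arm Z3 also runs from the junction to ground. They appear in parallel: Z3 || Z2 = 0 + j0.191 Ω.
Step 4 — Series with input arm Z1: Z_in = Z1 + (Z3 || Z2) = 0 + j0.4643 Ω = 0.4643∠90.0° Ω.
Step 5 — Power factor: PF = cos(φ) = Re(Z)/|Z| = 0/0.4643 = 0.
Step 6 — Type: Im(Z) = 0.4643 ⇒ lagging (phase φ = 90.0°).

PF = 0 (lagging, φ = 90.0°)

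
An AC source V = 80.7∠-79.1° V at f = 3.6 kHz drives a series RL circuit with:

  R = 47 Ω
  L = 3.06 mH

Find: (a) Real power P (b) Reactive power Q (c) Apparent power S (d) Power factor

Step 1 — Angular frequency: ω = 2π·f = 2π·3600 = 2.262e+04 rad/s.
Step 2 — Component impedances:
  R: Z = R = 47 Ω
  L: Z = jωL = j·2.262e+04·0.00306 = 0 + j69.22 Ω
Step 3 — Series combination: Z_total = R + L = 47 + j69.22 Ω = 83.66∠55.8° Ω.
Step 4 — Source phasor: V = 80.7∠-79.1° V = 15.26 - j79.24 V.
Step 5 — Current: I = V / Z = -0.6811 - j0.683 A = 0.9646∠-134.9° A.
Step 6 — Complex power: S = V·I* = 43.73 + j64.4 VA.
Step 7 — Real power: P = Re(S) = 43.73 W.
Step 8 — Reactive power: Q = Im(S) = 64.4 VAR.
Step 9 — Apparent power: |S| = 77.84 VA.
Step 10 — Power factor: PF = P/|S| = 0.5618 (lagging).

(a) P = 43.73 W  (b) Q = 64.4 VAR  (c) S = 77.84 VA  (d) PF = 0.5618 (lagging)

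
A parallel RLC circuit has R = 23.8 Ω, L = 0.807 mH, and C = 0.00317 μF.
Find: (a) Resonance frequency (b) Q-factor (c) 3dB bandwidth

Step 1 — Resonance: ω₀ = 1/√(LC) = 1/√(0.000807·3.17e-09) = 6.252e+05 rad/s.
Step 2 — f₀ = ω₀/(2π) = 9.951e+04 Hz.
Step 3 — Parallel Q: Q = R/(ω₀L) = 23.8/(6.252e+05·0.000807) = 0.04717.
Step 4 — Bandwidth: Δω = ω₀/Q = 1.325e+07 rad/s; BW = Δω/(2π) = 2.11e+06 Hz.

(a) f₀ = 9.951e+04 Hz  (b) Q = 0.04717  (c) BW = 2.11e+06 Hz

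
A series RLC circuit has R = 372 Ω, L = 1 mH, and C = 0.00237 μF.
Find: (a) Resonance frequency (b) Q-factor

Step 1 — Resonance condition Im(Z)=0 gives ω₀ = 1/√(LC).
Step 2 — ω₀ = 1/√(0.001·2.37e-09) = 6.496e+05 rad/s.
Step 3 — f₀ = ω₀/(2π) = 1.034e+05 Hz.
Step 4 — Series Q: Q = ω₀L/R = 6.496e+05·0.001/372 = 1.746.

(a) f₀ = 1.034e+05 Hz  (b) Q = 1.746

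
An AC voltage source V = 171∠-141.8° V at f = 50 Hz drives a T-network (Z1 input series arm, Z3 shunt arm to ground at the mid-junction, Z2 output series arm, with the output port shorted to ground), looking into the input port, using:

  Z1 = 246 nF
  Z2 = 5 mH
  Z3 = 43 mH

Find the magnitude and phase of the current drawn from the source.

Step 1 — Angular frequency: ω = 2π·f = 2π·50 = 314.2 rad/s.
Step 2 — Component impedances:
  Z1: Z = 1/(jωC) = -j/(ω·C) = 0 - j1.294e+04 Ω
  Z2: Z = jωL = j·314.2·0.005 = 0 + j1.571 Ω
  Z3: Z = jωL = j·314.2·0.043 = 0 + j13.51 Ω
Step 3 — With the output port shorted to ground, the output series arm Z2 runs from the junction to ground; the shunt arm Z3 also runs from the junction to ground. They appear in parallel: Z3 || Z2 = 0 + j1.407 Ω.
Step 4 — Series with input arm Z1: Z_in = Z1 + (Z3 || Z2) = 0 - j1.294e+04 Ω = 1.294e+04∠-90.0° Ω.
Step 5 — Source phasor: V = 171∠-141.8° V = -134.4 - j105.7 V.
Step 6 — Ohm's law: I = V / Z_total = (-134.4 - j105.7) / (0 - j1.294e+04) = 0.008173 - j0.01039 A.
Step 7 — Convert to polar: |I| = 0.01322 A, ∠I = -51.8°.

I = 0.01322∠-51.8° A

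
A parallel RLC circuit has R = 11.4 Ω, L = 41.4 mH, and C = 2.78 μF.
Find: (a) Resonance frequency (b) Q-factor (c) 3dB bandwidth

Step 1 — Resonance: ω₀ = 1/√(LC) = 1/√(0.0414·2.78e-06) = 2948 rad/s.
Step 2 — f₀ = ω₀/(2π) = 469.1 Hz.
Step 3 — Parallel Q: Q = R/(ω₀L) = 11.4/(2948·0.0414) = 0.09342.
Step 4 — Bandwidth: Δω = ω₀/Q = 3.155e+04 rad/s; BW = Δω/(2π) = 5022 Hz.

(a) f₀ = 469.1 Hz  (b) Q = 0.09342  (c) BW = 5022 Hz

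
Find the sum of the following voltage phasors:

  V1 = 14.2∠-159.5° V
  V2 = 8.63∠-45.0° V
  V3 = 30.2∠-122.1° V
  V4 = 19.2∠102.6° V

Step 1 — Convert each phasor to rectangular form:
  V1 = 14.2·(cos(-159.5°) + j·sin(-159.5°)) = -13.3 - j4.973 V
  V2 = 8.63·(cos(-45.0°) + j·sin(-45.0°)) = 6.102 - j6.102 V
  V3 = 30.2·(cos(-122.1°) + j·sin(-122.1°)) = -16.05 - j25.58 V
  V4 = 19.2·(cos(102.6°) + j·sin(102.6°)) = -4.188 + j18.74 V
Step 2 — Sum components: V_total = -27.44 - j17.92 V.
Step 3 — Convert to polar: |V_total| = 32.77 V, ∠V_total = -146.8°.

V_total = 32.77∠-146.8° V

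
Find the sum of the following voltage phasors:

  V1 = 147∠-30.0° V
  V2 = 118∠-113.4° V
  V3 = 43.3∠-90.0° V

Step 1 — Convert each phasor to rectangular form:
  V1 = 147·(cos(-30.0°) + j·sin(-30.0°)) = 127.3 - j73.5 V
  V2 = 118·(cos(-113.4°) + j·sin(-113.4°)) = -46.86 - j108.3 V
  V3 = 43.3·(cos(-90.0°) + j·sin(-90.0°)) = 0 - j43.3 V
Step 2 — Sum components: V_total = 80.44 - j225.1 V.
Step 3 — Convert to polar: |V_total| = 239 V, ∠V_total = -70.3°.

V_total = 239∠-70.3° V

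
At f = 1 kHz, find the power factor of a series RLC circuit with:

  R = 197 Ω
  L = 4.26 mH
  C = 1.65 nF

Step 1 — Angular frequency: ω = 2π·f = 2π·1000 = 6283 rad/s.
Step 2 — Component impedances:
  R: Z = R = 197 Ω
  L: Z = jωL = j·6283·0.00426 = 0 + j26.77 Ω
  C: Z = 1/(jωC) = -j/(ω·C) = 0 - j9.646e+04 Ω
Step 3 — Series combination: Z_total = R + L + C = 197 - j9.643e+04 Ω = 9.643e+04∠-89.9° Ω.
Step 4 — Power factor: PF = cos(φ) = Re(Z)/|Z| = 197/9.643e+04 = 0.002043.
Step 5 — Type: Im(Z) = -9.643e+04 ⇒ leading (phase φ = -89.9°).

PF = 0.002043 (leading, φ = -89.9°)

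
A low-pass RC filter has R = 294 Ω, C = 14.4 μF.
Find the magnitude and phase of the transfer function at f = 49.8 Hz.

Step 1 — Angular frequency: ω = 2π·49.8 = 312.9 rad/s.
Step 2 — Transfer function: H(jω) = 1/(1 + jωRC).
Step 3 — Denominator: 1 + jωRC = 1 + j·312.9·294·1.44e-05 = 1 + j1.325.
Step 4 — H = 0.363 - j0.4809.
Step 5 — Magnitude: |H| = 0.6025 (-4.4 dB); phase: φ = -53.0°.

|H| = 0.6025 (-4.4 dB), φ = -53.0°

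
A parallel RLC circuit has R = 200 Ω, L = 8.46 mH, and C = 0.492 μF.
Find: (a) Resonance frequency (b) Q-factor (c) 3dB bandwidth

Step 1 — Resonance: ω₀ = 1/√(LC) = 1/√(0.00846·4.92e-07) = 1.55e+04 rad/s.
Step 2 — f₀ = ω₀/(2π) = 2467 Hz.
Step 3 — Parallel Q: Q = R/(ω₀L) = 200/(1.55e+04·0.00846) = 1.525.
Step 4 — Bandwidth: Δω = ω₀/Q = 1.016e+04 rad/s; BW = Δω/(2π) = 1617 Hz.

(a) f₀ = 2467 Hz  (b) Q = 1.525  (c) BW = 1617 Hz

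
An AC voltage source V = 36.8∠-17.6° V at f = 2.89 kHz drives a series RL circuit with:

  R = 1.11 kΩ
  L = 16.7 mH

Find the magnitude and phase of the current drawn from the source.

Step 1 — Angular frequency: ω = 2π·f = 2π·2890 = 1.816e+04 rad/s.
Step 2 — Component impedances:
  R: Z = R = 1110 Ω
  L: Z = jωL = j·1.816e+04·0.0167 = 0 + j303.2 Ω
Step 3 — Series combination: Z_total = R + L = 1110 + j303.2 Ω = 1151∠15.3° Ω.
Step 4 — Source phasor: V = 36.8∠-17.6° V = 35.08 - j11.13 V.
Step 5 — Ohm's law: I = V / Z_total = (35.08 - j11.13) / (1110 + j303.2) = 0.02686 - j0.01736 A.
Step 6 — Convert to polar: |I| = 0.03198 A, ∠I = -32.9°.

I = 0.03198∠-32.9° A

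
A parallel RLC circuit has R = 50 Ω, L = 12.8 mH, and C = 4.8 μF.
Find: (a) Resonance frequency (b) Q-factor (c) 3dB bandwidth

Step 1 — Resonance: ω₀ = 1/√(LC) = 1/√(0.0128·4.8e-06) = 4034 rad/s.
Step 2 — f₀ = ω₀/(2π) = 642.1 Hz.
Step 3 — Parallel Q: Q = R/(ω₀L) = 50/(4034·0.0128) = 0.9682.
Step 4 — Bandwidth: Δω = ω₀/Q = 4167 rad/s; BW = Δω/(2π) = 663.1 Hz.

(a) f₀ = 642.1 Hz  (b) Q = 0.9682  (c) BW = 663.1 Hz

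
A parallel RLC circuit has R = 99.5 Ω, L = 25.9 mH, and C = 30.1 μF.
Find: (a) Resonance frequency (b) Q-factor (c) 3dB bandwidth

Step 1 — Resonance: ω₀ = 1/√(LC) = 1/√(0.0259·3.01e-05) = 1133 rad/s.
Step 2 — f₀ = ω₀/(2π) = 180.3 Hz.
Step 3 — Parallel Q: Q = R/(ω₀L) = 99.5/(1133·0.0259) = 3.392.
Step 4 — Bandwidth: Δω = ω₀/Q = 333.9 rad/s; BW = Δω/(2π) = 53.14 Hz.

(a) f₀ = 180.3 Hz  (b) Q = 3.392  (c) BW = 53.14 Hz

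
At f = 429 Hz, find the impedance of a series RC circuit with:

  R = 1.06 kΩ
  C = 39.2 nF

Step 1 — Angular frequency: ω = 2π·f = 2π·429 = 2695 rad/s.
Step 2 — Component impedances:
  R: Z = R = 1060 Ω
  C: Z = 1/(jωC) = -j/(ω·C) = 0 - j9464 Ω
Step 3 — Series combination: Z_total = R + C = 1060 - j9464 Ω = 9523∠-83.6° Ω.

Z = 1060 - j9464 Ω = 9523∠-83.6° Ω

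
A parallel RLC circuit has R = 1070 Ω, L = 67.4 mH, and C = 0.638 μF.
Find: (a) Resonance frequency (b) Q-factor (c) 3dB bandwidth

Step 1 — Resonance: ω₀ = 1/√(LC) = 1/√(0.0674·6.38e-07) = 4822 rad/s.
Step 2 — f₀ = ω₀/(2π) = 767.5 Hz.
Step 3 — Parallel Q: Q = R/(ω₀L) = 1070/(4822·0.0674) = 3.292.
Step 4 — Bandwidth: Δω = ω₀/Q = 1465 rad/s; BW = Δω/(2π) = 233.1 Hz.

(a) f₀ = 767.5 Hz  (b) Q = 3.292  (c) BW = 233.1 Hz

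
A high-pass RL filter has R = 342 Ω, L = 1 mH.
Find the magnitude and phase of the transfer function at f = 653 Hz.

Step 1 — Angular frequency: ω = 2π·653 = 4103 rad/s.
Step 2 — Transfer function: H(jω) = jωL/(R + jωL).
Step 3 — Numerator jωL = j·4.103; denominator R + jωL = 342 + j4.103.
Step 4 — H = 0.0001439 + j0.012.
Step 5 — Magnitude: |H| = 0.012 (-38.4 dB); phase: φ = 89.3°.

|H| = 0.012 (-38.4 dB), φ = 89.3°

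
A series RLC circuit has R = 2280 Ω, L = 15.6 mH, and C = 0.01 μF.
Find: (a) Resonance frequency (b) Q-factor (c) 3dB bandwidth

Step 1 — Resonance: ω₀ = 1/√(LC) = 1/√(0.0156·1e-08) = 8.006e+04 rad/s.
Step 2 — f₀ = ω₀/(2π) = 1.274e+04 Hz.
Step 3 — Series Q: Q = ω₀L/R = 8.006e+04·0.0156/2280 = 0.5478.
Step 4 — Bandwidth: Δω = ω₀/Q = 1.462e+05 rad/s; BW = Δω/(2π) = 2.326e+04 Hz.

(a) f₀ = 1.274e+04 Hz  (b) Q = 0.5478  (c) BW = 2.326e+04 Hz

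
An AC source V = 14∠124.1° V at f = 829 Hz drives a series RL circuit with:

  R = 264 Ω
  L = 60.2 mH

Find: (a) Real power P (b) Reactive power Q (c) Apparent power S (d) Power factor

Step 1 — Angular frequency: ω = 2π·f = 2π·829 = 5209 rad/s.
Step 2 — Component impedances:
  R: Z = R = 264 Ω
  L: Z = jωL = j·5209·0.0602 = 0 + j313.6 Ω
Step 3 — Series combination: Z_total = R + L = 264 + j313.6 Ω = 409.9∠49.9° Ω.
Step 4 — Source phasor: V = 14∠124.1° V = -7.849 + j11.59 V.
Step 5 — Current: I = V / Z = 0.009303 + j0.03286 A = 0.03415∠74.2° A.
Step 6 — Complex power: S = V·I* = 0.308 + j0.3658 VA.
Step 7 — Real power: P = Re(S) = 0.308 W.
Step 8 — Reactive power: Q = Im(S) = 0.3658 VAR.
Step 9 — Apparent power: |S| = 0.4782 VA.
Step 10 — Power factor: PF = P/|S| = 0.6441 (lagging).

(a) P = 0.308 W  (b) Q = 0.3658 VAR  (c) S = 0.4782 VA  (d) PF = 0.6441 (lagging)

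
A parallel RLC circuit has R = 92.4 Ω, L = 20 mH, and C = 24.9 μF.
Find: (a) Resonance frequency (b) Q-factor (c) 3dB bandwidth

Step 1 — Resonance: ω₀ = 1/√(LC) = 1/√(0.02·2.49e-05) = 1417 rad/s.
Step 2 — f₀ = ω₀/(2π) = 225.5 Hz.
Step 3 — Parallel Q: Q = R/(ω₀L) = 92.4/(1417·0.02) = 3.26.
Step 4 — Bandwidth: Δω = ω₀/Q = 434.6 rad/s; BW = Δω/(2π) = 69.17 Hz.

(a) f₀ = 225.5 Hz  (b) Q = 3.26  (c) BW = 69.17 Hz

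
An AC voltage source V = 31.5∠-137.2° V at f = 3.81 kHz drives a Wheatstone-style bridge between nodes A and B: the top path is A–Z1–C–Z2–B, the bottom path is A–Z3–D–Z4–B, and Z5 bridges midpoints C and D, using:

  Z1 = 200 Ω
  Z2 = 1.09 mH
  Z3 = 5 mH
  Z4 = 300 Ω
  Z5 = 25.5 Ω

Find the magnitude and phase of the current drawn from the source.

Step 1 — Angular frequency: ω = 2π·f = 2π·3810 = 2.394e+04 rad/s.
Step 2 — Component impedances:
  Z1: Z = R = 200 Ω
  Z2: Z = jωL = j·2.394e+04·0.00109 = 0 + j26.09 Ω
  Z3: Z = jωL = j·2.394e+04·0.005 = 0 + j119.7 Ω
  Z4: Z = R = 300 Ω
  Z5: Z = R = 25.5 Ω
Step 3 — Bridge requires nodal analysis (the Z5 bridge couples midpoints C and D, so the two paths cannot be reduced to a simple series/parallel combination). Setting node B to ground and injecting 1 A at node A, the 3-node admittance system at A, C, D solves to V_A = Z_AB = 61.36 + j97.75 Ω = 115.4∠57.9° Ω.
Step 4 — Source phasor: V = 31.5∠-137.2° V = -23.11 - j21.4 V.
Step 5 — Ohm's law: I = V / Z_total = (-23.11 - j21.4) / (61.36 + j97.75) = -0.2635 + j0.07102 A.
Step 6 — Convert to polar: |I| = 0.2729 A, ∠I = 164.9°.

I = 0.2729∠164.9° A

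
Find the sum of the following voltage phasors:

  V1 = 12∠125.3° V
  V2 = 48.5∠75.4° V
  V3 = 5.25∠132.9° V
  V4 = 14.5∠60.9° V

Step 1 — Convert each phasor to rectangular form:
  V1 = 12·(cos(125.3°) + j·sin(125.3°)) = -6.934 + j9.794 V
  V2 = 48.5·(cos(75.4°) + j·sin(75.4°)) = 12.23 + j46.93 V
  V3 = 5.25·(cos(132.9°) + j·sin(132.9°)) = -3.574 + j3.846 V
  V4 = 14.5·(cos(60.9°) + j·sin(60.9°)) = 7.052 + j12.67 V
Step 2 — Sum components: V_total = 8.769 + j73.24 V.
Step 3 — Convert to polar: |V_total| = 73.77 V, ∠V_total = 83.2°.

V_total = 73.77∠83.2° V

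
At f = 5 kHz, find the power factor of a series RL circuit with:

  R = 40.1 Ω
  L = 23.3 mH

Step 1 — Angular frequency: ω = 2π·f = 2π·5000 = 3.142e+04 rad/s.
Step 2 — Component impedances:
  R: Z = R = 40.1 Ω
  L: Z = jωL = j·3.142e+04·0.0233 = 0 + j732 Ω
Step 3 — Series combination: Z_total = R + L = 40.1 + j732 Ω = 733.1∠86.9° Ω.
Step 4 — Power factor: PF = cos(φ) = Re(Z)/|Z| = 40.1/733.1 = 0.0547.
Step 5 — Type: Im(Z) = 732 ⇒ lagging (phase φ = 86.9°).

PF = 0.0547 (lagging, φ = 86.9°)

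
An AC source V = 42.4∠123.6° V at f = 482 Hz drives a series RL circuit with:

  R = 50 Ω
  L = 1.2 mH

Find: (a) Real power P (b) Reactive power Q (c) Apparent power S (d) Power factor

Step 1 — Angular frequency: ω = 2π·f = 2π·482 = 3028 rad/s.
Step 2 — Component impedances:
  R: Z = R = 50 Ω
  L: Z = jωL = j·3028·0.0012 = 0 + j3.634 Ω
Step 3 — Series combination: Z_total = R + L = 50 + j3.634 Ω = 50.13∠4.2° Ω.
Step 4 — Source phasor: V = 42.4∠123.6° V = -23.46 + j35.32 V.
Step 5 — Current: I = V / Z = -0.4157 + j0.7365 A = 0.8458∠119.4° A.
Step 6 — Complex power: S = V·I* = 35.77 + j2.6 VA.
Step 7 — Real power: P = Re(S) = 35.77 W.
Step 8 — Reactive power: Q = Im(S) = 2.6 VAR.
Step 9 — Apparent power: |S| = 35.86 VA.
Step 10 — Power factor: PF = P/|S| = 0.9974 (lagging).

(a) P = 35.77 W  (b) Q = 2.6 VAR  (c) S = 35.86 VA  (d) PF = 0.9974 (lagging)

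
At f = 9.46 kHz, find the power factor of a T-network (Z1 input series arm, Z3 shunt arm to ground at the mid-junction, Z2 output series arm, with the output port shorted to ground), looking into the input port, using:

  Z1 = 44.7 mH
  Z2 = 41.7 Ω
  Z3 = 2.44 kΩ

Step 1 — Angular frequency: ω = 2π·f = 2π·9460 = 5.944e+04 rad/s.
Step 2 — Component impedances:
  Z1: Z = jωL = j·5.944e+04·0.0447 = 0 + j2657 Ω
  Z2: Z = R = 41.7 Ω
  Z3: Z = R = 2440 Ω
Step 3 — With the output port shorted to ground, the output series arm Z2 runs from the junction to ground; the shunt arm Z3 also runs from the junction to ground. They appear in parallel: Z3 || Z2 = 41 Ω.
Step 4 — Series with input arm Z1: Z_in = Z1 + (Z3 || Z2) = 41 + j2657 Ω = 2657∠89.1° Ω.
Step 5 — Power factor: PF = cos(φ) = Re(Z)/|Z| = 41/2657 = 0.01543.
Step 6 — Type: Im(Z) = 2657 ⇒ lagging (phase φ = 89.1°).

PF = 0.01543 (lagging, φ = 89.1°)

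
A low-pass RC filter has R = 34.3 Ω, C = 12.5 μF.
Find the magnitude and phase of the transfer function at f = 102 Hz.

Step 1 — Angular frequency: ω = 2π·102 = 640.9 rad/s.
Step 2 — Transfer function: H(jω) = 1/(1 + jωRC).
Step 3 — Denominator: 1 + jωRC = 1 + j·640.9·34.3·1.25e-05 = 1 + j0.2748.
Step 4 — H = 0.9298 - j0.2555.
Step 5 — Magnitude: |H| = 0.9643 (-0.3 dB); phase: φ = -15.4°.

|H| = 0.9643 (-0.3 dB), φ = -15.4°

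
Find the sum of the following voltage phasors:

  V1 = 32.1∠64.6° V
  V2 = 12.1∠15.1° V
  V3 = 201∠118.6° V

Step 1 — Convert each phasor to rectangular form:
  V1 = 32.1·(cos(64.6°) + j·sin(64.6°)) = 13.77 + j29 V
  V2 = 12.1·(cos(15.1°) + j·sin(15.1°)) = 11.68 + j3.152 V
  V3 = 201·(cos(118.6°) + j·sin(118.6°)) = -96.22 + j176.5 V
Step 2 — Sum components: V_total = -70.77 + j208.6 V.
Step 3 — Convert to polar: |V_total| = 220.3 V, ∠V_total = 108.7°.

V_total = 220.3∠108.7° V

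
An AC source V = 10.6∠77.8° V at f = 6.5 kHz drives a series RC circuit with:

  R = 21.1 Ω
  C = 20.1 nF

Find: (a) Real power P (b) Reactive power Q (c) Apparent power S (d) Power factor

Step 1 — Angular frequency: ω = 2π·f = 2π·6500 = 4.084e+04 rad/s.
Step 2 — Component impedances:
  R: Z = R = 21.1 Ω
  C: Z = 1/(jωC) = -j/(ω·C) = 0 - j1218 Ω
Step 3 — Series combination: Z_total = R + C = 21.1 - j1218 Ω = 1218∠-89.0° Ω.
Step 4 — Source phasor: V = 10.6∠77.8° V = 2.24 + j10.36 V.
Step 5 — Current: I = V / Z = -0.008471 + j0.001986 A = 0.0087∠166.8° A.
Step 6 — Complex power: S = V·I* = 0.001597 - j0.09221 VA.
Step 7 — Real power: P = Re(S) = 0.001597 W.
Step 8 — Reactive power: Q = Im(S) = -0.09221 VAR.
Step 9 — Apparent power: |S| = 0.09222 VA.
Step 10 — Power factor: PF = P/|S| = 0.01732 (leading).

(a) P = 0.001597 W  (b) Q = -0.09221 VAR  (c) S = 0.09222 VA  (d) PF = 0.01732 (leading)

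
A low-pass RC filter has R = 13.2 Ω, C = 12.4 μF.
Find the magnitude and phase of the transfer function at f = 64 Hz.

Step 1 — Angular frequency: ω = 2π·64 = 402.1 rad/s.
Step 2 — Transfer function: H(jω) = 1/(1 + jωRC).
Step 3 — Denominator: 1 + jωRC = 1 + j·402.1·13.2·1.24e-05 = 1 + j0.06582.
Step 4 — H = 0.9957 - j0.06554.
Step 5 — Magnitude: |H| = 0.9978 (-0.0 dB); phase: φ = -3.8°.

|H| = 0.9978 (-0.0 dB), φ = -3.8°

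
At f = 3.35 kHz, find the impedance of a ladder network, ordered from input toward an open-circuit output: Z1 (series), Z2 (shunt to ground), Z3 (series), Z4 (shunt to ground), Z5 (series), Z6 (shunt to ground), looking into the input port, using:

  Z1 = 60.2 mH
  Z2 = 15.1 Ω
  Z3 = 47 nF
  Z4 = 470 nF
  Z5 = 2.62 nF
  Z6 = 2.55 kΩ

Step 1 — Angular frequency: ω = 2π·f = 2π·3350 = 2.105e+04 rad/s.
Step 2 — Component impedances:
  Z1: Z = jωL = j·2.105e+04·0.0602 = 0 + j1267 Ω
  Z2: Z = R = 15.1 Ω
  Z3: Z = 1/(jωC) = -j/(ω·C) = 0 - j1011 Ω
  Z4: Z = 1/(jωC) = -j/(ω·C) = 0 - j101.1 Ω
  Z5: Z = 1/(jωC) = -j/(ω·C) = 0 - j1.813e+04 Ω
  Z6: Z = R = 2550 Ω
Step 3 — Ladder network (open output): work backward from the far end, alternating series and parallel combinations. Z_in = 15.1 + j1267 Ω = 1267∠89.3° Ω.

Z = 15.1 + j1267 Ω = 1267∠89.3° Ω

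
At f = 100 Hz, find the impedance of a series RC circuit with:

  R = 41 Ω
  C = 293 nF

Step 1 — Angular frequency: ω = 2π·f = 2π·100 = 628.3 rad/s.
Step 2 — Component impedances:
  R: Z = R = 41 Ω
  C: Z = 1/(jωC) = -j/(ω·C) = 0 - j5432 Ω
Step 3 — Series combination: Z_total = R + C = 41 - j5432 Ω = 5432∠-89.6° Ω.

Z = 41 - j5432 Ω = 5432∠-89.6° Ω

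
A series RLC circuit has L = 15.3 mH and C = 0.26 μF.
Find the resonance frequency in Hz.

Step 1 — Resonance condition Im(Z)=0 gives ω₀ = 1/√(LC).
Step 2 — ω₀ = 1/√(0.0153·2.6e-07) = 1.586e+04 rad/s.
Step 3 — f₀ = ω₀/(2π) = 2523 Hz.

f₀ = 2523 Hz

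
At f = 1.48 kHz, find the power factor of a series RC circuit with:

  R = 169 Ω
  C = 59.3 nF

Step 1 — Angular frequency: ω = 2π·f = 2π·1480 = 9299 rad/s.
Step 2 — Component impedances:
  R: Z = R = 169 Ω
  C: Z = 1/(jωC) = -j/(ω·C) = 0 - j1813 Ω
Step 3 — Series combination: Z_total = R + C = 169 - j1813 Ω = 1821∠-84.7° Ω.
Step 4 — Power factor: PF = cos(φ) = Re(Z)/|Z| = 169/1821.3 = 0.09279.
Step 5 — Type: Im(Z) = -1813 ⇒ leading (phase φ = -84.7°).

PF = 0.09279 (leading, φ = -84.7°)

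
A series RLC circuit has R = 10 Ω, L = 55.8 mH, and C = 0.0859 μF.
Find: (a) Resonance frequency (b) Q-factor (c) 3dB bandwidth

Step 1 — Resonance: ω₀ = 1/√(LC) = 1/√(0.0558·8.59e-08) = 1.444e+04 rad/s.
Step 2 — f₀ = ω₀/(2π) = 2299 Hz.
Step 3 — Series Q: Q = ω₀L/R = 1.444e+04·0.0558/10 = 80.6.
Step 4 — Bandwidth: Δω = ω₀/Q = 179.2 rad/s; BW = Δω/(2π) = 28.52 Hz.

(a) f₀ = 2299 Hz  (b) Q = 80.6  (c) BW = 28.52 Hz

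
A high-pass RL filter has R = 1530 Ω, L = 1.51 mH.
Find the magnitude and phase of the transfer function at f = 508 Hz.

Step 1 — Angular frequency: ω = 2π·508 = 3192 rad/s.
Step 2 — Transfer function: H(jω) = jωL/(R + jωL).
Step 3 — Numerator jωL = j·4.82; denominator R + jωL = 1530 + j4.82.
Step 4 — H = 9.923e-06 + j0.00315.
Step 5 — Magnitude: |H| = 0.00315 (-50.0 dB); phase: φ = 89.8°.

|H| = 0.00315 (-50.0 dB), φ = 89.8°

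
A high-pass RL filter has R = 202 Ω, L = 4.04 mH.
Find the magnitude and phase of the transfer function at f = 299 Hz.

Step 1 — Angular frequency: ω = 2π·299 = 1879 rad/s.
Step 2 — Transfer function: H(jω) = jωL/(R + jωL).
Step 3 — Numerator jωL = j·7.59; denominator R + jωL = 202 + j7.59.
Step 4 — H = 0.00141 + j0.03752.
Step 5 — Magnitude: |H| = 0.03755 (-28.5 dB); phase: φ = 87.8°.

|H| = 0.03755 (-28.5 dB), φ = 87.8°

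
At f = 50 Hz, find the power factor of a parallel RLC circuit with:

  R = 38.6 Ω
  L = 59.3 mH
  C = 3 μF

Step 1 — Angular frequency: ω = 2π·f = 2π·50 = 314.2 rad/s.
Step 2 — Component impedances:
  R: Z = R = 38.6 Ω
  L: Z = jωL = j·314.2·0.0593 = 0 + j18.63 Ω
  C: Z = 1/(jωC) = -j/(ω·C) = 0 - j1061 Ω
Step 3 — Parallel combination: 1/Z_total = 1/R + 1/L + 1/C; Z_total = 7.504 + j15.28 Ω = 17.02∠63.8° Ω.
Step 4 — Power factor: PF = cos(φ) = Re(Z)/|Z| = 7.504/17.02 = 0.4409.
Step 5 — Type: Im(Z) = 15.28 ⇒ lagging (phase φ = 63.8°).

PF = 0.4409 (lagging, φ = 63.8°)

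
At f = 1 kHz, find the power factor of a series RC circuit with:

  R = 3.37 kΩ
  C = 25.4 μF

Step 1 — Angular frequency: ω = 2π·f = 2π·1000 = 6283 rad/s.
Step 2 — Component impedances:
  R: Z = R = 3370 Ω
  C: Z = 1/(jωC) = -j/(ω·C) = 0 - j6.266 Ω
Step 3 — Series combination: Z_total = R + C = 3370 - j6.266 Ω = 3370∠-0.1° Ω.
Step 4 — Power factor: PF = cos(φ) = Re(Z)/|Z| = 3370/3370 = 1.
Step 5 — Type: Im(Z) = -6.266 ⇒ leading (phase φ = -0.1°).

PF = 1 (leading, φ = -0.1°)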